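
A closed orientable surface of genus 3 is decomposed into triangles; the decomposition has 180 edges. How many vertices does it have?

χ = 2 − 2·3 = -4, and every face is a triangle so 3F = 2E.
F = 2E/3 = 120. Then V = -4 + E − F = -4 + 180 − 120 = 56.

56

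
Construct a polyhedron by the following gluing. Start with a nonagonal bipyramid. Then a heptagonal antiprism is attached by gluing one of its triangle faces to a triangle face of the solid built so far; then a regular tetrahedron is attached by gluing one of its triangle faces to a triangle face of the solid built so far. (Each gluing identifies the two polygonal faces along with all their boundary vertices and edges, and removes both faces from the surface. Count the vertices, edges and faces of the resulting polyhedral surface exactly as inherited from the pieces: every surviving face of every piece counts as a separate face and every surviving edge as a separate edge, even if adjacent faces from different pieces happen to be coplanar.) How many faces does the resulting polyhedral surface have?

A nonagonal bipyramid: V=11, E=27, F=18.
Attach a heptagonal antiprism (V=14, E=28, F=16) along a 3-gon: merge 3 vertices and 3 edges, delete both glued faces → V=22, E=52, F=32.
Attach a regular tetrahedron (V=4, E=6, F=4) along a 3-gon: merge 3 vertices and 3 edges, delete both glued faces → V=23, E=55, F=34.
Check: V − E + F = 23 − 55 + 34 = 2.

34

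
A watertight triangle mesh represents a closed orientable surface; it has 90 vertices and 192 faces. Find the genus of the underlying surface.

4

Every face is a triangle, so 2E = 3·192 = 576, giving E = 288.
χ = V − E + F = 90 − 288 + 192 = -6.
For a closed orientable surface χ = 2 − 2g, so g = (2 − (-6))/2 = 4.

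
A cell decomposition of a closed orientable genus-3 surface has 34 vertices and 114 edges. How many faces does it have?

76

For a closed orientable surface of genus 3, χ = 2 − 2·3 = -4.
F = -4 − V + E = -4 − 34 + 114 = 76.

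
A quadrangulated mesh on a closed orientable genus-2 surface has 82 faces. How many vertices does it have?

80

χ = 2 − 2·2 = -2, and every face is a square so 4F = 2E.
E = 4·82/2 = 164. Then V = -2 + E − F = -2 + 164 − 82 = 80.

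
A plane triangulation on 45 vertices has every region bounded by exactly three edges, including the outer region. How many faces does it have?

86

In a plane triangulation 3F = 2E and V − E + F = 2, so F = 2V − 4 = 2·45 − 4 = 86.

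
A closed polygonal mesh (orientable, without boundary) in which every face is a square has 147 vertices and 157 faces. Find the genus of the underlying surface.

6

Every face is a square, so 2E = 4·157 = 628, giving E = 314.
χ = V − E + F = 147 − 314 + 157 = -10.
For a closed orientable surface χ = 2 − 2g, so g = (2 − (-10))/2 = 6.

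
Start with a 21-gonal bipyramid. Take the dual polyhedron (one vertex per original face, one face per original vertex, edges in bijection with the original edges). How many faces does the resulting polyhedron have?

23

The base solid has V = 23, E = 63, F = 42.
The dual swaps V and F and preserves E: V′ = F = 42, E′ = E = 63, F′ = V = 23.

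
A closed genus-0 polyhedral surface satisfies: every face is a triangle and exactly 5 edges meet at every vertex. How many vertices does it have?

Each face has 3 edges and each edge borders two faces, so 2E = 3F.
Each vertex has degree 5, so 5V = 2E and hence V = 3F/5.
Euler: V − E + F = 2 ⇒ (3F/5) − (3F/2) + F = 2.
Multiply by 10: (6 − 15 + 10)F = 20, i.e. 1F = 20.
So F = 20, E = 3·20/2 = 30, V = 3·20/5 = 12.

12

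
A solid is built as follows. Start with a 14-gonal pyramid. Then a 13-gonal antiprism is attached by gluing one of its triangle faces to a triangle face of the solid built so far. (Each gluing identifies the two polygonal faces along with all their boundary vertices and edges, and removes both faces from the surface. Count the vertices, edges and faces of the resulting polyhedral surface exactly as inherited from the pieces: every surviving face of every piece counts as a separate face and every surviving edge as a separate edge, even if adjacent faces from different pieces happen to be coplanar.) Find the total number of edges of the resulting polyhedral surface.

77

A 14-gonal pyramid: V=15, E=28, F=15.
Attach a 13-gonal antiprism (V=26, E=52, F=28) along a 3-gon: merge 3 vertices and 3 edges, delete both glued faces → V=38, E=77, F=41.
Check: V − E + F = 38 − 77 + 41 = 2.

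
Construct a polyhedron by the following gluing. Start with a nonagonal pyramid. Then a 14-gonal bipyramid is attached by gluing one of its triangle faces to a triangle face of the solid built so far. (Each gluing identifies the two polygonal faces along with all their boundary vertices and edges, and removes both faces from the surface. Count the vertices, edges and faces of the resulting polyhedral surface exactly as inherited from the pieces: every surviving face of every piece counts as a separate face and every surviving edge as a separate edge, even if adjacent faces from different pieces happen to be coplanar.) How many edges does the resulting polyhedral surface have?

57

A nonagonal pyramid: V=10, E=18, F=10.
Attach a 14-gonal bipyramid (V=16, E=42, F=28) along a 3-gon: merge 3 vertices and 3 edges, delete both glued faces → V=23, E=57, F=36.
Check: V − E + F = 23 − 57 + 36 = 2.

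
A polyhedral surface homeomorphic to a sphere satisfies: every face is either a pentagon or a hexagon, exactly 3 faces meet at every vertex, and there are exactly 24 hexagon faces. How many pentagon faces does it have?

Let x be the number of pentagons; then F = 24 + x.
Edge–face incidences: 2E = 6·24 + 5·x = 144 + 5x.
Every vertex has degree 3, so 3V = 2E.
Euler: V − E + F = 2 ⇒ (2E)/3 − E + (24 + x) = 2.
Multiply by 6: 2·(2E) − 3·(2E) + 6·(24 + x) = 12, i.e. 144 + 6x − (144 + 5x) = 12.
Collecting terms: x = 12.
Then 2E = 144 + 5·12 = 204, so E = 102, V = 2E/3 = 68, F = 24 + 12 = 36.

12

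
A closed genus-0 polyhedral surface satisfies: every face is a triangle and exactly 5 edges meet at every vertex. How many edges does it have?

Each face has 3 edges and each edge borders two faces, so 2E = 3F.
Each vertex has degree 5, so 5V = 2E and hence V = 3F/5.
Euler: V − E + F = 2 ⇒ (3F/5) − (3F/2) + F = 2.
Multiply by 10: (6 − 15 + 10)F = 20, i.e. 1F = 20.
So F = 20, E = 3·20/2 = 30, V = 3·20/5 = 12.

30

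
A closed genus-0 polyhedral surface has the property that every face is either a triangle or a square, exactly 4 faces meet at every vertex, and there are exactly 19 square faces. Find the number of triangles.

Let x be the number of triangles; then F = 19 + x.
Edge–face incidences: 2E = 4·19 + 3·x = 76 + 3x.
Every vertex has degree 4, so 4V = 2E.
Euler: V − E + F = 2 ⇒ (2E)/4 − E + (19 + x) = 2.
Multiply by 8: 2·(2E) − 4·(2E) + 8·(19 + x) = 16, i.e. 152 + 8x − 2·(76 + 3x) = 16.
Collecting terms: 2x = 16, so x = 8.
Then 2E = 76 + 3·8 = 100, so E = 50, V = 2E/4 = 25, F = 19 + 8 = 27.

8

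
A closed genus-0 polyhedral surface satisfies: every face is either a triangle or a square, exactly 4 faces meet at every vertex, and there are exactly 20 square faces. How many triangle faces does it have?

Let x be the number of triangles; then F = 20 + x.
Edge–face incidences: 2E = 4·20 + 3·x = 80 + 3x.
Every vertex has degree 4, so 4V = 2E.
Euler: V − E + F = 2 ⇒ (2E)/4 − E + (20 + x) = 2.
Multiply by 8: 2·(2E) − 4·(2E) + 8·(20 + x) = 16, i.e. 160 + 8x − 2·(80 + 3x) = 16.
Collecting terms: 2x = 16, so x = 8.
Then 2E = 80 + 3·8 = 104, so E = 52, V = 2E/4 = 26, F = 20 + 8 = 28.

8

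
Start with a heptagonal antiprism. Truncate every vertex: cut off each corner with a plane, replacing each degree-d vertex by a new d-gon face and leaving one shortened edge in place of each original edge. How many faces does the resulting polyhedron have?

30

The base solid has V = 14, E = 28, F = 16.
Truncation replaces each original edge-end by a new vertex, so V′ = 2E = 56.
Each original edge survives, and each old vertex of degree d contributes d new edges; summing degrees gives Σd = 2E, so E′ = E + 2E = 3E = 84.
Each original face survives and each original vertex becomes one new face: F′ = F + V = 30.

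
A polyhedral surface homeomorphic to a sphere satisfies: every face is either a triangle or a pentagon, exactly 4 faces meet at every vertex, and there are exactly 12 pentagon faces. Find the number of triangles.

Let x be the number of triangles; then F = 12 + x.
Edge–face incidences: 2E = 5·12 + 3·x = 60 + 3x.
Every vertex has degree 4, so 4V = 2E.
Euler: V − E + F = 2 ⇒ (2E)/4 − E + (12 + x) = 2.
Multiply by 8: 2·(2E) − 4·(2E) + 8·(12 + x) = 16, i.e. 96 + 8x − 2·(60 + 3x) = 16.
Collecting terms: 2x − 24 = 16, so 2x = 40, so x = 20.
Then 2E = 60 + 3·20 = 120, so E = 60, V = 2E/4 = 30, F = 12 + 20 = 32.

20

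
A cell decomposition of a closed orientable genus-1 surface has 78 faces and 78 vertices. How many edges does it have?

For a closed orientable surface of genus 1, χ = 2 − 2·1 = 0.
E = V + F − (0) = 78 + 78 − (0) = 156.

156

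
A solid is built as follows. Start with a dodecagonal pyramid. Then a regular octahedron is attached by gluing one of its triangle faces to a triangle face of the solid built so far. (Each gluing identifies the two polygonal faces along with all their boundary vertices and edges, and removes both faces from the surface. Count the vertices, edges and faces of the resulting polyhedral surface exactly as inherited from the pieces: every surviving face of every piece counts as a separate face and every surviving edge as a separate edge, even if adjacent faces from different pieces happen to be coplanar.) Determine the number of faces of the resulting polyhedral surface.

19

A dodecagonal pyramid: V=13, E=24, F=13.
Attach a regular octahedron (V=6, E=12, F=8) along a 3-gon: merge 3 vertices and 3 edges, delete both glued faces → V=16, E=33, F=19.
Check: V − E + F = 16 − 33 + 19 = 2.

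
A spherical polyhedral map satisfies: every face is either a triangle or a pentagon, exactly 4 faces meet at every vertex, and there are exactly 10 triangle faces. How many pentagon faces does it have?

2

Let x be the number of pentagons; then F = 10 + x.
Edge–face incidences: 2E = 3·10 + 5·x = 30 + 5x.
Every vertex has degree 4, so 4V = 2E.
Euler: V − E + F = 2 ⇒ (2E)/4 − E + (10 + x) = 2.
Multiply by 8: 2·(2E) − 4·(2E) + 8·(10 + x) = 16, i.e. 80 + 8x − 2·(30 + 5x) = 16.
Collecting terms: −2x + 20 = 16, so −2x = −4, so x = 2.
Then 2E = 30 + 5·2 = 40, so E = 20, V = 2E/4 = 10, F = 10 + 2 = 12.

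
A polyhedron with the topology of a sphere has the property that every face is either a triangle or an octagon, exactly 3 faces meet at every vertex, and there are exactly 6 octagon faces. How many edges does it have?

36

Let x be the number of triangles; then F = 6 + x.
Edge–face incidences: 2E = 8·6 + 3·x = 48 + 3x.
Every vertex has degree 3, so 3V = 2E.
Euler: V − E + F = 2 ⇒ (2E)/3 − E + (6 + x) = 2.
Multiply by 6: 2·(2E) − 3·(2E) + 6·(6 + x) = 12, i.e. 36 + 6x − (48 + 3x) = 12.
Collecting terms: 3x − 12 = 12, so 3x = 24, so x = 8.
Then 2E = 48 + 3·8 = 72, so E = 36, V = 2E/3 = 24, F = 6 + 8 = 14.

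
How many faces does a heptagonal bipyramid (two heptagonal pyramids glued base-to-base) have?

14

A bipyramid over an n-gon has 2n triangular faces and n + 2 vertices: V = 7 + 2 = 9, E = 3·7 = 21, F = 2·7 = 14.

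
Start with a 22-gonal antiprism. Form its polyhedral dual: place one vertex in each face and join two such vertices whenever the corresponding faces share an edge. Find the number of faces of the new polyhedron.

44

The base solid has V = 44, E = 88, F = 46.
The dual swaps V and F and preserves E: V′ = F = 46, E′ = E = 88, F′ = V = 44.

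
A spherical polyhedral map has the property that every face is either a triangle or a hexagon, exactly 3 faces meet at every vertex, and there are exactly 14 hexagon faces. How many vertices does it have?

32

Let x be the number of triangles; then F = 14 + x.
Edge–face incidences: 2E = 6·14 + 3·x = 84 + 3x.
Every vertex has degree 3, so 3V = 2E.
Euler: V − E + F = 2 ⇒ (2E)/3 − E + (14 + x) = 2.
Multiply by 6: 2·(2E) − 3·(2E) + 6·(14 + x) = 12, i.e. 84 + 6x − (84 + 3x) = 12.
Collecting terms: 3x = 12, so x = 4.
Then 2E = 84 + 3·4 = 96, so E = 48, V = 2E/3 = 32, F = 14 + 4 = 18.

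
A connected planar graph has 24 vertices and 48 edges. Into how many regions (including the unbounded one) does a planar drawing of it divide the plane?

26

Euler's formula for a connected plane graph: V − E + F = 2, so F = 2 − 24 + 48 = 26.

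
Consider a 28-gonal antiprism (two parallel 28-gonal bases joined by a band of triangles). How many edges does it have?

An antiprism on an n-gon has two n-gon caps and 2n triangles: V = 2·28 = 56, E = 4·28 = 112, F = 2·28 + 2 = 58.

112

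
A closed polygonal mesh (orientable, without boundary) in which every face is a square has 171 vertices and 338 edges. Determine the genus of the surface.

0

Every face is a square and each edge borders two faces, so 4F = 2·338, giving F = 169.
χ = V − E + F = 171 − 338 + 169 = 2.
For a closed orientable surface χ = 2 − 2g, so g = (2 − (2))/2 = 0.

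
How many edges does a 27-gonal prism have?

A prism on an n-gon has two n-gon bases and n rectangular sides: V = 2·27 = 54, E = 3·27 = 81, F = 27 + 2 = 29.

81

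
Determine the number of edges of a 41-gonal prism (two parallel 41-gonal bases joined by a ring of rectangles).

123

A prism on an n-gon has two n-gon bases and n rectangular sides: V = 2·41 = 82, E = 3·41 = 123, F = 41 + 2 = 43.
Check: V − E + F = 82 − 123 + 43 = 2.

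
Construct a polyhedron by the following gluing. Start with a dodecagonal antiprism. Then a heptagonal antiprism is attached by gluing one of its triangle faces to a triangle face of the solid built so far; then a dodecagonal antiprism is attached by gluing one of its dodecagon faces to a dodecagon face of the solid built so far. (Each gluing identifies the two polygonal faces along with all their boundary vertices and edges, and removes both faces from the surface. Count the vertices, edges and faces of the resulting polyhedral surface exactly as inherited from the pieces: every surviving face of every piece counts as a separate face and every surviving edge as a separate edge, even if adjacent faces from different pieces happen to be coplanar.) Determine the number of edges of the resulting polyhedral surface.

109

A dodecagonal antiprism: V=24, E=48, F=26.
Attach a heptagonal antiprism (V=14, E=28, F=16) along a 3-gon: merge 3 vertices and 3 edges, delete both glued faces → V=35, E=73, F=40.
Attach a dodecagonal antiprism (V=24, E=48, F=26) along a 12-gon: merge 12 vertices and 12 edges, delete both glued faces → V=47, E=109, F=64.
Check: V − E + F = 47 − 109 + 64 = 2.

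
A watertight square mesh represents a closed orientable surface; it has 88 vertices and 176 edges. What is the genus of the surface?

Every face is a square and each edge borders two faces, so 4F = 2·176, giving F = 88.
χ = V − E + F = 88 − 176 + 88 = 0.
For a closed orientable surface χ = 2 − 2g, so g = (2 − (0))/2 = 1.

1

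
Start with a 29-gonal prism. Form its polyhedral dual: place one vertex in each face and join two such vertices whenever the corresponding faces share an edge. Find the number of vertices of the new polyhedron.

The base solid has V = 58, E = 87, F = 31.
The dual swaps V and F and preserves E: V′ = F = 31, E′ = E = 87, F′ = V = 58.

31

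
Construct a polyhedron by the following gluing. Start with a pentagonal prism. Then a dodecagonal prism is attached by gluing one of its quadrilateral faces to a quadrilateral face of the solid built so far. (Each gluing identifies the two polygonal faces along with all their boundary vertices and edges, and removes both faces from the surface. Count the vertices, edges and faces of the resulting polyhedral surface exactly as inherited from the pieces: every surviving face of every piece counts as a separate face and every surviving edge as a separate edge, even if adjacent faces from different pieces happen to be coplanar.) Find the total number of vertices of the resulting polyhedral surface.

30

A pentagonal prism: V=10, E=15, F=7.
Attach a dodecagonal prism (V=24, E=36, F=14) along a 4-gon: merge 4 vertices and 4 edges, delete both glued faces → V=30, E=47, F=19.
Check: V − E + F = 30 − 47 + 19 = 2.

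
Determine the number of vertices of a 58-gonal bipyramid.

60

A bipyramid over an n-gon has 2n triangular faces and n + 2 vertices: V = 58 + 2 = 60, E = 3·58 = 174, F = 2·58 = 116.
Check: V − E + F = 60 − 174 + 116 = 2.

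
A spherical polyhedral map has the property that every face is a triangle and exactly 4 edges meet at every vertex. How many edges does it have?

12

Each face has 3 edges and each edge borders two faces, so 2E = 3F.
Each vertex has degree 4, so 4V = 2E and hence V = 3F/4.
Euler: V − E + F = 2 ⇒ (3F/4) − (3F/2) + F = 2.
Multiply by 8: (6 − 12 + 8)F = 16, i.e. 2F = 16.
So F = 8, E = 3·8/2 = 12, V = 3·8/4 = 6.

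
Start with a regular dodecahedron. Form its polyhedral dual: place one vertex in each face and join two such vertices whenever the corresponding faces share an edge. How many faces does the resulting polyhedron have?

The base solid has V = 20, E = 30, F = 12.
The dual swaps V and F and preserves E: V′ = F = 12, E′ = E = 30, F′ = V = 20.

20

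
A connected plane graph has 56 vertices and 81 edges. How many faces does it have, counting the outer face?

Euler's formula for a connected plane graph: V − E + F = 2, so F = 2 − 56 + 81 = 27.

27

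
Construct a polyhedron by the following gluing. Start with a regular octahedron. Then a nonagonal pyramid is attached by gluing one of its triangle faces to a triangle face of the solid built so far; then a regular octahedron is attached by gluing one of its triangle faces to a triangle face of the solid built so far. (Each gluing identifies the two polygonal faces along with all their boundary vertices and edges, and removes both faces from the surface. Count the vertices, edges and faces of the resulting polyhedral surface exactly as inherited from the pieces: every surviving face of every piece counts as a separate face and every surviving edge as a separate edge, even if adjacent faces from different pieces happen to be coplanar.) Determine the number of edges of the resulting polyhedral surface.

A regular octahedron: V=6, E=12, F=8.
Attach a nonagonal pyramid (V=10, E=18, F=10) along a 3-gon: merge 3 vertices and 3 edges, delete both glued faces → V=13, E=27, F=16.
Attach a regular octahedron (V=6, E=12, F=8) along a 3-gon: merge 3 vertices and 3 edges, delete both glued faces → V=16, E=36, F=22.
Check: V − E + F = 16 − 36 + 22 = 2.

36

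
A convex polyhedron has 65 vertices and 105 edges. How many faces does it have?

42

Here V − E + F = 2.
F = 2 − V + E = 2 − 65 + 105 = 42.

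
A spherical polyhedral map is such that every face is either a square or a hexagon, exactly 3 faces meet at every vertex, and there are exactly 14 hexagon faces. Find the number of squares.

6

Let x be the number of squares; then F = 14 + x.
Edge–face incidences: 2E = 6·14 + 4·x = 84 + 4x.
Every vertex has degree 3, so 3V = 2E.
Euler: V − E + F = 2 ⇒ (2E)/3 − E + (14 + x) = 2.
Multiply by 6: 2·(2E) − 3·(2E) + 6·(14 + x) = 12, i.e. 84 + 6x − (84 + 4x) = 12.
Collecting terms: 2x = 12, so x = 6.
Then 2E = 84 + 4·6 = 108, so E = 54, V = 2E/3 = 36, F = 14 + 6 = 20.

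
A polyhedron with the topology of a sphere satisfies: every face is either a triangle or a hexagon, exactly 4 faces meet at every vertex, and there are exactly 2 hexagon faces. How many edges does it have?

Let x be the number of triangles; then F = 2 + x.
Edge–face incidences: 2E = 6·2 + 3·x = 12 + 3x.
Every vertex has degree 4, so 4V = 2E.
Euler: V − E + F = 2 ⇒ (2E)/4 − E + (2 + x) = 2.
Multiply by 8: 2·(2E) − 4·(2E) + 8·(2 + x) = 16, i.e. 16 + 8x − 2·(12 + 3x) = 16.
Collecting terms: 2x − 8 = 16, so 2x = 24, so x = 12.
Then 2E = 12 + 3·12 = 48, so E = 24, V = 2E/4 = 12, F = 2 + 12 = 14.

24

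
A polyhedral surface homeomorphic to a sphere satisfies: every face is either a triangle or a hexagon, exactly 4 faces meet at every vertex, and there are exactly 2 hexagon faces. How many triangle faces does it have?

12

Let x be the number of triangles; then F = 2 + x.
Edge–face incidences: 2E = 6·2 + 3·x = 12 + 3x.
Every vertex has degree 4, so 4V = 2E.
Euler: V − E + F = 2 ⇒ (2E)/4 − E + (2 + x) = 2.
Multiply by 8: 2·(2E) − 4·(2E) + 8·(2 + x) = 16, i.e. 16 + 8x − 2·(12 + 3x) = 16.
Collecting terms: 2x − 8 = 16, so 2x = 24, so x = 12.
Then 2E = 12 + 3·12 = 48, so E = 24, V = 2E/4 = 12, F = 2 + 12 = 14.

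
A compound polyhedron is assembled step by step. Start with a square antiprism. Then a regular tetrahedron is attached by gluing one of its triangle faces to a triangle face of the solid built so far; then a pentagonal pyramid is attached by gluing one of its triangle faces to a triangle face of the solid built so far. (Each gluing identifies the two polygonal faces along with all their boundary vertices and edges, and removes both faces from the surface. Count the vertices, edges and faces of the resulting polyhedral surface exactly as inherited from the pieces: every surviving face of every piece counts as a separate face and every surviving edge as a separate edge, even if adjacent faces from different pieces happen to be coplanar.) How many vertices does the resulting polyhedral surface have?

A square antiprism: V=8, E=16, F=10.
Attach a regular tetrahedron (V=4, E=6, F=4) along a 3-gon: merge 3 vertices and 3 edges, delete both glued faces → V=9, E=19, F=12.
Attach a pentagonal pyramid (V=6, E=10, F=6) along a 3-gon: merge 3 vertices and 3 edges, delete both glued faces → V=12, E=26, F=16.
Check: V − E + F = 12 − 26 + 16 = 2.

12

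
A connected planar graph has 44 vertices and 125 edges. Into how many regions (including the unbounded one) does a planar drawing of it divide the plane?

83

Euler's formula for a connected plane graph: V − E + F = 2, so F = 2 − 44 + 125 = 83.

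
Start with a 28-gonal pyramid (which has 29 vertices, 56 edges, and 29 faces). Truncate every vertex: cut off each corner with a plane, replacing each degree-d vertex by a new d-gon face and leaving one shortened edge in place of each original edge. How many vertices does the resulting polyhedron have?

112

Truncation replaces each original edge-end by a new vertex, so V′ = 2E = 112.
Each original edge survives, and each old vertex of degree d contributes d new edges; summing degrees gives Σd = 2E, so E′ = E + 2E = 3E = 168.
Each original face survives and each original vertex becomes one new face: F′ = F + V = 58.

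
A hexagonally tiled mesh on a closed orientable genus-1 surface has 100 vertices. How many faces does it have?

χ = 2 − 2·1 = 0, and every face is a hexagon so 6F = 2E.
V − E + F = 0 with E = 6F/2 gives 100 − (6/2 − 1)·F = 0, so F = 50 and E = 150.

50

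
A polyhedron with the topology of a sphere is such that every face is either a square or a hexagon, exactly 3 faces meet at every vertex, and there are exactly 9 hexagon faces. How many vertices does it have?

26

Let x be the number of squares; then F = 9 + x.
Edge–face incidences: 2E = 6·9 + 4·x = 54 + 4x.
Every vertex has degree 3, so 3V = 2E.
Euler: V − E + F = 2 ⇒ (2E)/3 − E + (9 + x) = 2.
Multiply by 6: 2·(2E) − 3·(2E) + 6·(9 + x) = 12, i.e. 54 + 6x − (54 + 4x) = 12.
Collecting terms: 2x = 12, so x = 6.
Then 2E = 54 + 4·6 = 78, so E = 39, V = 2E/3 = 26, F = 9 + 6 = 15.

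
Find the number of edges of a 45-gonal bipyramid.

A bipyramid over an n-gon has 2n triangular faces and n + 2 vertices: V = 45 + 2 = 47, E = 3·45 = 135, F = 2·45 = 90.

135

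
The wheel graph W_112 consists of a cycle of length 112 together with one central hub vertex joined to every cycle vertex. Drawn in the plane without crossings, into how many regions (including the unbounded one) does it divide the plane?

113

W_112 has V = 112 + 1 = 113 vertices and E = 2·112 = 224 edges.
By Euler's formula F = 2 − V + E = 2 − 113 + 224 = 113.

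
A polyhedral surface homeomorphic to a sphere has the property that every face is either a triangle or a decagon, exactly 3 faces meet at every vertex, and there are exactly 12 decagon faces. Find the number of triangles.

20

Let x be the number of triangles; then F = 12 + x.
Edge–face incidences: 2E = 10·12 + 3·x = 120 + 3x.
Every vertex has degree 3, so 3V = 2E.
Euler: V − E + F = 2 ⇒ (2E)/3 − E + (12 + x) = 2.
Multiply by 6: 2·(2E) − 3·(2E) + 6·(12 + x) = 12, i.e. 72 + 6x − (120 + 3x) = 12.
Collecting terms: 3x − 48 = 12, so 3x = 60, so x = 20.
Then 2E = 120 + 3·20 = 180, so E = 90, V = 2E/3 = 60, F = 12 + 20 = 32.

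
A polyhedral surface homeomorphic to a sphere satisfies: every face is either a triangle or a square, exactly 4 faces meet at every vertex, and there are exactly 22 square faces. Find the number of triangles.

8

Let x be the number of triangles; then F = 22 + x.
Edge–face incidences: 2E = 4·22 + 3·x = 88 + 3x.
Every vertex has degree 4, so 4V = 2E.
Euler: V − E + F = 2 ⇒ (2E)/4 − E + (22 + x) = 2.
Multiply by 8: 2·(2E) − 4·(2E) + 8·(22 + x) = 16, i.e. 176 + 8x − 2·(88 + 3x) = 16.
Collecting terms: 2x = 16, so x = 8.
Then 2E = 88 + 3·8 = 112, so E = 56, V = 2E/4 = 28, F = 22 + 8 = 30.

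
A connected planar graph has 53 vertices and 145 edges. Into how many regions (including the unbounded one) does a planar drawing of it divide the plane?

94

Euler's formula for a connected plane graph: V − E + F = 2, so F = 2 − 53 + 145 = 94.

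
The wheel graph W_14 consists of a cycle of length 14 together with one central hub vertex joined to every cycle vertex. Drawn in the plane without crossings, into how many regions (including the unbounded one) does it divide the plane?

W_14 has V = 14 + 1 = 15 vertices and E = 2·14 = 28 edges.
By Euler's formula F = 2 − V + E = 2 − 15 + 28 = 15.

15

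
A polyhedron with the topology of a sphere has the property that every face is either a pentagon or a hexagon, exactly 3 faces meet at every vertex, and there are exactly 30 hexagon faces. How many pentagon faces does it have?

Let x be the number of pentagons; then F = 30 + x.
Edge–face incidences: 2E = 6·30 + 5·x = 180 + 5x.
Every vertex has degree 3, so 3V = 2E.
Euler: V − E + F = 2 ⇒ (2E)/3 − E + (30 + x) = 2.
Multiply by 6: 2·(2E) − 3·(2E) + 6·(30 + x) = 12, i.e. 180 + 6x − (180 + 5x) = 12.
Collecting terms: x = 12.
Then 2E = 180 + 5·12 = 240, so E = 120, V = 2E/3 = 80, F = 30 + 12 = 42.

12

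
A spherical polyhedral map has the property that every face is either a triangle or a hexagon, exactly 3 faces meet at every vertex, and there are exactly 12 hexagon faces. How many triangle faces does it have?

4

Let x be the number of triangles; then F = 12 + x.
Edge–face incidences: 2E = 6·12 + 3·x = 72 + 3x.
Every vertex has degree 3, so 3V = 2E.
Euler: V − E + F = 2 ⇒ (2E)/3 − E + (12 + x) = 2.
Multiply by 6: 2·(2E) − 3·(2E) + 6·(12 + x) = 12, i.e. 72 + 6x − (72 + 3x) = 12.
Collecting terms: 3x = 12, so x = 4.
Then 2E = 72 + 3·4 = 84, so E = 42, V = 2E/3 = 28, F = 12 + 4 = 16.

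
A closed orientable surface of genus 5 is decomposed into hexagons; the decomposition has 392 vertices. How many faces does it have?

200

χ = 2 − 2·5 = -8, and every face is a hexagon so 6F = 2E.
V − E + F = -8 with E = 6F/2 gives 392 − (6/2 − 1)·F = -8, so F = 200 and E = 600.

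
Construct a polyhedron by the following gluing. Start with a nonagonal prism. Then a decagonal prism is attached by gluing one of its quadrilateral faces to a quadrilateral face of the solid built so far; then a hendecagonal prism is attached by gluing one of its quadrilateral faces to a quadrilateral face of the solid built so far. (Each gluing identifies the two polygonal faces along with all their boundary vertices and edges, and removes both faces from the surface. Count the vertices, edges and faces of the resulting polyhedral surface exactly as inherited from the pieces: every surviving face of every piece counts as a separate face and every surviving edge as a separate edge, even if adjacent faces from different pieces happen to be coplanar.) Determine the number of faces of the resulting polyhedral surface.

A nonagonal prism: V=18, E=27, F=11.
Attach a decagonal prism (V=20, E=30, F=12) along a 4-gon: merge 4 vertices and 4 edges, delete both glued faces → V=34, E=53, F=21.
Attach a hendecagonal prism (V=22, E=33, F=13) along a 4-gon: merge 4 vertices and 4 edges, delete both glued faces → V=52, E=82, F=32.
Check: V − E + F = 52 − 82 + 32 = 2.

32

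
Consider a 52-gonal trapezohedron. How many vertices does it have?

106

The n-trapezohedron (dual of the n-antiprism) has V = 2·52 + 2 = 106, E = 4·52 = 208, F = 2·52 = 104.
Check: V − E + F = 106 − 208 + 104 = 2.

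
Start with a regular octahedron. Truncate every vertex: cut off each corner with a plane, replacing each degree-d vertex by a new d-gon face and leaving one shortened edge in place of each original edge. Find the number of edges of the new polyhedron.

36

The base solid has V = 6, E = 12, F = 8.
Truncation replaces each original edge-end by a new vertex, so V′ = 2E = 24.
Each original edge survives, and each old vertex of degree d contributes d new edges; summing degrees gives Σd = 2E, so E′ = E + 2E = 3E = 36.
Each original face survives and each original vertex becomes one new face: F′ = F + V = 14.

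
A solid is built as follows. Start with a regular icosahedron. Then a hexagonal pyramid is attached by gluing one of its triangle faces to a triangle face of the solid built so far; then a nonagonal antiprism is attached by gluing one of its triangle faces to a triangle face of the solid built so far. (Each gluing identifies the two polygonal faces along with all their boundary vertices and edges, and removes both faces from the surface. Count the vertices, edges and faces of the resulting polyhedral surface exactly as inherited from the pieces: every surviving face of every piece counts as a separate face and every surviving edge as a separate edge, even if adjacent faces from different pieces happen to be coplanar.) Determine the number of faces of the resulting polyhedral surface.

A regular icosahedron: V=12, E=30, F=20.
Attach a hexagonal pyramid (V=7, E=12, F=7) along a 3-gon: merge 3 vertices and 3 edges, delete both glued faces → V=16, E=39, F=25.
Attach a nonagonal antiprism (V=18, E=36, F=20) along a 3-gon: merge 3 vertices and 3 edges, delete both glued faces → V=31, E=72, F=43.
Check: V − E + F = 31 − 72 + 43 = 2.

43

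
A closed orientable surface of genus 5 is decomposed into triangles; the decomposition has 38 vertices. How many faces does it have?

92

χ = 2 − 2·5 = -8, and every face is a triangle so 3F = 2E.
V − E + F = -8 with E = 3F/2 gives 38 − (3/2 − 1)·F = -8, so F = 92 and E = 138.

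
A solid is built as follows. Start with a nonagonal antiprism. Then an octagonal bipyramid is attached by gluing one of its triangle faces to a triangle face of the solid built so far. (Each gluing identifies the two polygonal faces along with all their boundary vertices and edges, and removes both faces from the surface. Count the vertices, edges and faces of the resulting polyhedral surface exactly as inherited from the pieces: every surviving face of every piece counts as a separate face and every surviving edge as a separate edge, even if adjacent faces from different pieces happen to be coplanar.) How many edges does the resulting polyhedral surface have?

A nonagonal antiprism: V=18, E=36, F=20.
Attach an octagonal bipyramid (V=10, E=24, F=16) along a 3-gon: merge 3 vertices and 3 edges, delete both glued faces → V=25, E=57, F=34.
Check: V − E + F = 25 − 57 + 34 = 2.

57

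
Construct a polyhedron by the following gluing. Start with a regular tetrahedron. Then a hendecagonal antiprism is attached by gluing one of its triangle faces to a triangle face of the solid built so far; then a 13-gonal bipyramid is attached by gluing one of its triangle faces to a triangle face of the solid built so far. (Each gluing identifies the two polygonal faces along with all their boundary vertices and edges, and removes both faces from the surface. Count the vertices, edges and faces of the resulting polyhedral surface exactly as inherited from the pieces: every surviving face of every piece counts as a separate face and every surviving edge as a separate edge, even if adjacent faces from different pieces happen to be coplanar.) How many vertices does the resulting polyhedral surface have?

35

A regular tetrahedron: V=4, E=6, F=4.
Attach a hendecagonal antiprism (V=22, E=44, F=24) along a 3-gon: merge 3 vertices and 3 edges, delete both glued faces → V=23, E=47, F=26.
Attach a 13-gonal bipyramid (V=15, E=39, F=26) along a 3-gon: merge 3 vertices and 3 edges, delete both glued faces → V=35, E=83, F=50.
Check: V − E + F = 35 − 83 + 50 = 2.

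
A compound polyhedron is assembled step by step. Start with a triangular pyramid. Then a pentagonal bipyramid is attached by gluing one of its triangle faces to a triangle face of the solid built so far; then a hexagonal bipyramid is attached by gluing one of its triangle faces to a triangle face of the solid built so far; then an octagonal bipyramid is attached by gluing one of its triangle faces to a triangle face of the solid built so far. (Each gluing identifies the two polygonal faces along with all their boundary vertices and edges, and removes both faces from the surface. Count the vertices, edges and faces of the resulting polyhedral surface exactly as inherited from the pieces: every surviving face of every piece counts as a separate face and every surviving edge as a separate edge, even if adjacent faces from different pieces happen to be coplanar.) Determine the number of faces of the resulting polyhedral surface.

36

A triangular pyramid: V=4, E=6, F=4.
Attach a pentagonal bipyramid (V=7, E=15, F=10) along a 3-gon: merge 3 vertices and 3 edges, delete both glued faces → V=8, E=18, F=12.
Attach a hexagonal bipyramid (V=8, E=18, F=12) along a 3-gon: merge 3 vertices and 3 edges, delete both glued faces → V=13, E=33, F=22.
Attach an octagonal bipyramid (V=10, E=24, F=16) along a 3-gon: merge 3 vertices and 3 edges, delete both glued faces → V=20, E=54, F=36.
Check: V − E + F = 20 − 54 + 36 = 2.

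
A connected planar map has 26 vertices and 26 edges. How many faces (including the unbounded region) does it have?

2

Euler's formula for a connected plane graph: V − E + F = 2, so F = 2 − 26 + 26 = 2.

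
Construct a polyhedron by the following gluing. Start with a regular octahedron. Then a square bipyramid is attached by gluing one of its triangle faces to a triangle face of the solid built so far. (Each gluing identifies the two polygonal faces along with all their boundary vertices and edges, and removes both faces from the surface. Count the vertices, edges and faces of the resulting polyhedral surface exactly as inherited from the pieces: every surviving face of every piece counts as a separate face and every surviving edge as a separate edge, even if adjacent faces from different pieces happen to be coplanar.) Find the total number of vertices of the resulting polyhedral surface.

9

A regular octahedron: V=6, E=12, F=8.
Attach a square bipyramid (V=6, E=12, F=8) along a 3-gon: merge 3 vertices and 3 edges, delete both glued faces → V=9, E=21, F=14.
Check: V − E + F = 9 − 21 + 14 = 2.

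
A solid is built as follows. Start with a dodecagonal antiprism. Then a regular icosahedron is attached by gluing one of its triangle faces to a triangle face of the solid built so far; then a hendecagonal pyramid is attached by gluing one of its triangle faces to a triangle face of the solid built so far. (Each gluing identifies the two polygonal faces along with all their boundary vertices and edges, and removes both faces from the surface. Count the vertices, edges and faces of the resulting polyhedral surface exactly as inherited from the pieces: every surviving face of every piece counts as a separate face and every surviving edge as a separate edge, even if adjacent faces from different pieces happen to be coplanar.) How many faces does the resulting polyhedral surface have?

54

A dodecagonal antiprism: V=24, E=48, F=26.
Attach a regular icosahedron (V=12, E=30, F=20) along a 3-gon: merge 3 vertices and 3 edges, delete both glued faces → V=33, E=75, F=44.
Attach a hendecagonal pyramid (V=12, E=22, F=12) along a 3-gon: merge 3 vertices and 3 edges, delete both glued faces → V=42, E=94, F=54.
Check: V − E + F = 42 − 94 + 54 = 2.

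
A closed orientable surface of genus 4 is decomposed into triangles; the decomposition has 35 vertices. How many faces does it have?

χ = 2 − 2·4 = -6, and every face is a triangle so 3F = 2E.
V − E + F = -6 with E = 3F/2 gives 35 − (3/2 − 1)·F = -6, so F = 82 and E = 123.

82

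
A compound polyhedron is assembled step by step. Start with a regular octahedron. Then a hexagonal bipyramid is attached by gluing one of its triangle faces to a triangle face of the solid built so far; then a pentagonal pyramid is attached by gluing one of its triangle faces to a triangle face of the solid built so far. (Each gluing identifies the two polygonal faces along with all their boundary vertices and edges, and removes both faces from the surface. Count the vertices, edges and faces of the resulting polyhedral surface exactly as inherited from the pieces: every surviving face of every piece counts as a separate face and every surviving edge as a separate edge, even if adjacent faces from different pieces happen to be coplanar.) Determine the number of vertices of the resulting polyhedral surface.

14

A regular octahedron: V=6, E=12, F=8.
Attach a hexagonal bipyramid (V=8, E=18, F=12) along a 3-gon: merge 3 vertices and 3 edges, delete both glued faces → V=11, E=27, F=18.
Attach a pentagonal pyramid (V=6, E=10, F=6) along a 3-gon: merge 3 vertices and 3 edges, delete both glued faces → V=14, E=34, F=22.
Check: V − E + F = 14 − 34 + 22 = 2.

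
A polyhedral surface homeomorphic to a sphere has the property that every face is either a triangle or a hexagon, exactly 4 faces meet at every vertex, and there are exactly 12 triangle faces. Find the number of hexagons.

Let x be the number of hexagons; then F = 12 + x.
Edge–face incidences: 2E = 3·12 + 6·x = 36 + 6x.
Every vertex has degree 4, so 4V = 2E.
Euler: V − E + F = 2 ⇒ (2E)/4 − E + (12 + x) = 2.
Multiply by 8: 2·(2E) − 4·(2E) + 8·(12 + x) = 16, i.e. 96 + 8x − 2·(36 + 6x) = 16.
Collecting terms: −4x + 24 = 16, so −4x = −8, so x = 2.
Then 2E = 36 + 6·2 = 48, so E = 24, V = 2E/4 = 12, F = 12 + 2 = 14.

2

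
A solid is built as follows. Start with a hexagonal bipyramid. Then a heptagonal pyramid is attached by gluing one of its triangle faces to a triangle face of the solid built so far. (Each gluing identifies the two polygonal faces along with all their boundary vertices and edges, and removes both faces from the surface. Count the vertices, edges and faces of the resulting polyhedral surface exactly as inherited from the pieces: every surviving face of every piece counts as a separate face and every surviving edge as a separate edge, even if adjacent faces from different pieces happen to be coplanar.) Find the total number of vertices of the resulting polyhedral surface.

13

A hexagonal bipyramid: V=8, E=18, F=12.
Attach a heptagonal pyramid (V=8, E=14, F=8) along a 3-gon: merge 3 vertices and 3 edges, delete both glued faces → V=13, E=29, F=18.
Check: V − E + F = 13 − 29 + 18 = 2.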